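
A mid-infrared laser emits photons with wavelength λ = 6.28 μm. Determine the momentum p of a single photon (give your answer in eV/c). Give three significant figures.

0.197 eV/c

Use h = 6.62607015e-34 J·s, c = 2.99792458e8 m/s, 1 eV = 1.602176634e-19 J.
Convert to SI: λ = 6.28 μm = 6.28e-6 m.
For a photon p = h/λ, so p = 1.055e-28 kg·m/s.
Converting to eV/c: p = 0.1974 eV/c ≈ 0.197 eV/c.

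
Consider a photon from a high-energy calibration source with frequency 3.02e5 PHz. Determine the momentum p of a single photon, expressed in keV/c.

1250 keV/c

Take h = 6.62607015e-34 J·s, c = 2.99792458e8 m/s, 1 eV = 1.602176634e-19 J.
Convert to SI: f = 3.02e5 PHz = 3.02e20 Hz.
The photon relation is p = hf/c, giving p = 6.675e-22 kg·m/s.
Converting to keV/c: p = 1249 keV/c ≈ 1250 keV/c.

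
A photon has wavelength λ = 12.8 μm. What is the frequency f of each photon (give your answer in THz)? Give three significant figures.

23.4 THz

Convert to SI: λ = 12.8 μm = 1.28 × 10^-5 m.
Since f = c/λ for a photon, f = 2.342 × 10^13 Hz.
Converting to THz: f = 23.42 THz ≈ 23.4 THz.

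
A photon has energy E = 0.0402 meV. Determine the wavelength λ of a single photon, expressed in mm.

(h = 6.62607015 × 10^-34 J·s, c = 2.99792458 × 10^8 m/s, 1 eV = 1.602176634 × 10^-19 J.)
First convert: E = 0.0402 meV = 6.4408 × 10^-24 J.
Apply λ = hc/E: λ = 0.03084 m.
Converting to mm: λ = 30.84 mm ≈ 30.8 mm.

30.8 mm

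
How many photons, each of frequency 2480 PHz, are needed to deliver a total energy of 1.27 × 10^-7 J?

Per-photon energy: E = 1.643 × 10^-15 J (from frequency = 2480 PHz).
N = E_total / E_photon = 1.27 × 10^-7 J / 1.643 × 10^-15 J = 7.73 × 10^7.

7.73 × 10^7 photons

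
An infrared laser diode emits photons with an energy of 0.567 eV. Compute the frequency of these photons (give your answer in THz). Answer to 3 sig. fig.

137 THz

Use h = 6.62607015·10^-34 J·s, 1 eV = 1.602176634·10^-19 J.
In SI units: E = 0.567 eV = 9.0843·10^-20 J.
For a photon f = E/h, so f = 1.371·10^14 Hz.
Converting to THz: f = 137.1 THz ≈ 137 THz.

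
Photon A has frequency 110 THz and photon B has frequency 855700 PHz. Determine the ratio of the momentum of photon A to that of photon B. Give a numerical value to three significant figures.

1.29e-7

p_A = 2.431e-28 kg·m/s (from frequency = 110 THz, via p = hf/c).
p_B = 1.891e-21 kg·m/s (from frequency = 855700 PHz, via p = hf/c).
Ratio = 2.431e-28 / 1.891e-21 = 1.29e-7.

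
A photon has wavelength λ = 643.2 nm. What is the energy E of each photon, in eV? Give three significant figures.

1.93 eV

(h = 6.62607015 × 10^-34 J·s, c = 2.99792458 × 10^8 m/s, 1 eV = 1.602176634 × 10^-19 J.)
In SI units: λ = 643.2 nm = 6.432 × 10^-7 m.
The photon relation is E = hc/λ, giving E = 3.088 × 10^-19 J.
Converting to eV: E = 1.928 eV ≈ 1.93 eV.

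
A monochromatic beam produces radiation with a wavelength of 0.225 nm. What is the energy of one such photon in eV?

(h = 6.62607015e-34 J·s, c = 2.99792458e8 m/s, 1 eV = 1.602176634e-19 J.)
In SI units: λ = 0.225 nm = 2.25e-10 m.
For a photon E = hc/λ, so E = 8.829e-16 J.
Converting to eV: E = 5510 eV ≈ 5510 eV.

5510 eV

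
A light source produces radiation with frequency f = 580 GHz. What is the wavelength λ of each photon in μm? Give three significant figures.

In SI units: f = 580 GHz = 5.8e11 Hz.
For a photon λ = c/f, so λ = 5.169e-4 m.
Converting to μm: λ = 516.9 μm ≈ 517 μm.

517 μm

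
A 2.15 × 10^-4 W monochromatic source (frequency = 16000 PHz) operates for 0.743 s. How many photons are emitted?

1.51 × 10^10 photons

Total energy: E_total = P·t = 2.15 × 10^-4 × 0.743 = 1.597 × 10^-4 J.
Per-photon energy: E = 1.060 × 10^-14 J.
N = E_total / E_photon = 1.51 × 10^10.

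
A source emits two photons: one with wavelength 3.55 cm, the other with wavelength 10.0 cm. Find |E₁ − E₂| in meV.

Using E = hc/λ: E₁ = 5.596·10^-24 J, E₂ = 1.986·10^-24 J.
|ΔE| = |5.596·10^-24 − 1.986·10^-24| = 3.61·10^-24 J = 0.0225 meV.

0.0225 meV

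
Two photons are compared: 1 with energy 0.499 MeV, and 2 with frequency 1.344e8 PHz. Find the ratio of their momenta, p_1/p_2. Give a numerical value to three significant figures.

p_1 = 2.667e-22 kg·m/s (from energy = 0.499 MeV, via p = E/c).
p_2 = 2.971e-19 kg·m/s (from frequency = 1.344e8 PHz, via p = hf/c).
Ratio = 2.667e-22 / 2.971e-19 = 8.98e-4.

8.98e-4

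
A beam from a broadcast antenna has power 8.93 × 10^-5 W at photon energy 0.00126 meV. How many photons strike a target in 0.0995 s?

4.40 × 10^19 photons

Total energy: E_total = P·t = 8.93 × 10^-5 × 0.0995 = 8.885 × 10^-6 J.
Per-photon energy: E = 2.019 × 10^-25 J.
N = E_total / E_photon = 4.40 × 10^19.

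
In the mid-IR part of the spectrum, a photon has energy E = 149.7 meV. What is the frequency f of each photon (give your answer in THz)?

Convert to SI: E = 149.7 meV = 2.3985e-20 J.
For a photon f = E/h, so f = 3.620e13 Hz.
Converting to THz: f = 36.20 THz ≈ 36.2 THz.

36.2 THz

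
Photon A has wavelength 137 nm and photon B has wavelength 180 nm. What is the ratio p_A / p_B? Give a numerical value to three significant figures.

p_A = 4.837e-27 kg·m/s (from wavelength = 137 nm, via p = h/λ).
p_B = 3.681e-27 kg·m/s (from wavelength = 180 nm, via p = h/λ).
Ratio = 4.837e-27 / 3.681e-27 = 1.31.

1.31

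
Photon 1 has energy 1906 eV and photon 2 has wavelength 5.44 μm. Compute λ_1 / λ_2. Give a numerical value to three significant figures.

1.20·10^-4

λ_1 = 6.505·10^-10 m (from energy = 1906 eV, via λ = hc/E).
λ_2 = 5.440·10^-6 m (from wavelength = 5.44 μm, via λ given directly).
Ratio = 6.505·10^-10 / 5.440·10^-6 = 1.20·10^-4.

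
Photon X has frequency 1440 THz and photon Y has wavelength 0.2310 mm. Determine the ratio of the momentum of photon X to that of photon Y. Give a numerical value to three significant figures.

1110

p_X = 3.183e-27 kg·m/s (from frequency = 1440 THz, via p = hf/c).
p_Y = 2.868e-30 kg·m/s (from wavelength = 0.2310 mm, via p = h/λ).
Ratio = 3.183e-27 / 2.868e-30 = 1110.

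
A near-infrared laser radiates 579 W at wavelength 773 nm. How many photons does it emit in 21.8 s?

Total energy: E_total = P·t = 579 × 21.8 = 12620 J.
Per-photon energy: E = 2.570 × 10^-19 J.
N = E_total / E_photon = 4.91 × 10^22.

4.91 × 10^22 photons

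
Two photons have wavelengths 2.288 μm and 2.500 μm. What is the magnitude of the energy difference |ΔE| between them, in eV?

Using E = hc/λ: E₁ = 8.6820 × 10^-20 J, E₂ = 7.9458 × 10^-20 J.
|ΔE| = |8.6820 × 10^-20 − 7.9458 × 10^-20| = 7.36 × 10^-21 J = 0.0460 eV.

0.0460 eV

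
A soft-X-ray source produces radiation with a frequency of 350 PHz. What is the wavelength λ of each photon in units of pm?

857 pm

Use c = 2.99792458·10^8 m/s.
In SI units: f = 350 PHz = 3.50·10^17 Hz.
The photon relation is λ = c/f, giving λ = 8.565·10^-10 m.
Converting to pm: λ = 856.5 pm ≈ 857 pm.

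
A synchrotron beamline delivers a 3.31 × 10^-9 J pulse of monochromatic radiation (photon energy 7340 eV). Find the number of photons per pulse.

Per-photon energy: E = 1.176 × 10^-15 J (from energy = 7340 eV).
N = E_total / E_photon = 3.31 × 10^-9 J / 1.176 × 10^-15 J = 2.81 × 10^6.

2.81 × 10^6 photons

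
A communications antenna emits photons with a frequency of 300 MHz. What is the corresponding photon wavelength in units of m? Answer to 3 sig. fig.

0.999 m

Convert to SI: f = 300 MHz = 3.00e8 Hz.
Apply λ = c/f: λ = 0.9993 m.
So λ ≈ 0.999 m.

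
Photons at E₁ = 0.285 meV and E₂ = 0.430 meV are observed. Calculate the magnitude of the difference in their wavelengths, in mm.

Using λ = hc/E: λ₁ = 0.004350 m, λ₂ = 0.002883 m.
|Δλ| = |0.004350 − 0.002883| = 0.00147 m = 1.47 mm.

1.47 mm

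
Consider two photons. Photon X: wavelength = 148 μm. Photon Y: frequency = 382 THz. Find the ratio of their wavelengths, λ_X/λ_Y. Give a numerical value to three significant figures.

189

λ_X = 1.480e-4 m (from wavelength = 148 μm, via λ given directly).
λ_Y = 7.848e-7 m (from frequency = 382 THz, via λ = c/f).
Ratio = 1.480e-4 / 7.848e-7 = 189.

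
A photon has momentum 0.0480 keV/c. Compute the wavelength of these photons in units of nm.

Take h = 6.62607015e-34 J·s, c = 2.99792458e8 m/s, 1 eV = 1.602176634e-19 J.
In SI units: p = 0.0480 keV/c = 2.5653e-26 kg·m/s.
Apply λ = h/p: λ = 2.583e-8 m.
Converting to nm: λ = 25.83 nm ≈ 25.8 nm.

25.8 nm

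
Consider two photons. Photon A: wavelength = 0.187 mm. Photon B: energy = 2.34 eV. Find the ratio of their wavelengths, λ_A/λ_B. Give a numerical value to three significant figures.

λ_A = 1.870 × 10^-4 m (from wavelength = 0.187 mm, via λ given directly).
λ_B = 5.298 × 10^-7 m (from energy = 2.34 eV, via λ = hc/E).
Ratio = 1.870 × 10^-4 / 5.298 × 10^-7 = 353.

353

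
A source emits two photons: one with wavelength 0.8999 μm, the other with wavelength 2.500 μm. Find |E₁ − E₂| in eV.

0.882 eV

Using E = hc/λ: E₁ = 2.2074·10^-19 J, E₂ = 7.9458·10^-20 J.
|ΔE| = |2.2074·10^-19 − 7.9458·10^-20| = 1.41·10^-19 J = 0.882 eV.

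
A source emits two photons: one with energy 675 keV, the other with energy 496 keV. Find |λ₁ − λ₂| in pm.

Using λ = hc/E: λ₁ = 1.837 × 10^-12 m, λ₂ = 2.500 × 10^-12 m.
|Δλ| = |1.837 × 10^-12 − 2.500 × 10^-12| = 6.63 × 10^-13 m = 0.663 pm.

0.663 pm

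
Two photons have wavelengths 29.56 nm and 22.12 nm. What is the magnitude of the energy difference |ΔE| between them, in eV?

14.1 eV

Using E = hc/λ: E₁ = 6.7200·10^-18 J, E₂ = 8.9803·10^-18 J.
|ΔE| = |6.7200·10^-18 − 8.9803·10^-18| = 2.26·10^-18 J = 14.1 eV.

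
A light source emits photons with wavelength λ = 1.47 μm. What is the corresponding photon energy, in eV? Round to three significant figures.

0.843 eV

Convert to SI: λ = 1.47 μm = 1.47e-6 m.
The photon relation is E = hc/λ, giving E = 1.351e-19 J.
Converting to eV: E = 0.8434 eV ≈ 0.843 eV.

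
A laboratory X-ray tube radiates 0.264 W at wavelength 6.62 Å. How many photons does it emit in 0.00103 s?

9.06e11 photons

Total energy: E_total = P·t = 0.264 × 0.00103 = 2.719e-4 J.
Per-photon energy: E = 3.001e-16 J.
N = E_total / E_photon = 9.06e11.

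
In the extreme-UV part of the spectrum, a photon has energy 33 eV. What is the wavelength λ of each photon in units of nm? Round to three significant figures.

(h = 6.62607015·10^-34 J·s, c = 2.99792458·10^8 m/s, 1 eV = 1.602176634·10^-19 J.)
First convert: E = 33 eV = 5.2872·10^-18 J.
Since λ = hc/E for a photon, λ = 3.757·10^-8 m.
Converting to nm: λ = 37.57 nm ≈ 37.6 nm.

37.6 nm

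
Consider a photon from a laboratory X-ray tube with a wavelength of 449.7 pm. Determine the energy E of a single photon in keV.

First convert: λ = 449.7 pm = 4.497 × 10^-10 m.
Since E = hc/λ for a photon, E = 4.417 × 10^-16 J.
Converting to keV: E = 2.757 keV ≈ 2.76 keV.

2.76 keV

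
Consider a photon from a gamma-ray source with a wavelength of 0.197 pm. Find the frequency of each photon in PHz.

(c = 2.99792458·10^8 m/s.)
In SI units: λ = 0.197 pm = 1.97·10^-13 m.
Apply f = c/λ: f = 1.522·10^21 Hz.
Converting to PHz: f = 1.522·10^6 PHz ≈ 1.52·10^6 PHz.

1.52·10^6 PHz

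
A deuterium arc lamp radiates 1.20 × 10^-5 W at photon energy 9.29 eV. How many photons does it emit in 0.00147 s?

Total energy: E_total = P·t = 1.20 × 10^-5 × 0.00147 = 1.764 × 10^-8 J.
Per-photon energy: E = 1.488 × 10^-18 J.
N = E_total / E_photon = 1.19 × 10^10.

1.19 × 10^10 photons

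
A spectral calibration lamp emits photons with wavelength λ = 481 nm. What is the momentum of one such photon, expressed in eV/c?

2.58 eV/c

In SI units: λ = 481 nm = 4.81e-7 m.
Apply p = h/λ: p = 1.378e-27 kg·m/s.
Converting to eV/c: p = 2.578 eV/c ≈ 2.58 eV/c.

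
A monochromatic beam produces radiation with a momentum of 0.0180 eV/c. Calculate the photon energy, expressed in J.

(c = 2.99792458 × 10^8 m/s, 1 eV = 1.602176634 × 10^-19 J.)
In SI units: p = 0.0180 eV/c = 9.6197 × 10^-30 kg·m/s.
Apply E = pc: E = 2.884 × 10^-21 J.
So E ≈ 2.88 × 10^-21 J.

2.88 × 10^-21 J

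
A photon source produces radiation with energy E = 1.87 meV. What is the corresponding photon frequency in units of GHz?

(h = 6.62607015·10^-34 J·s, 1 eV = 1.602176634·10^-19 J.)
First convert: E = 1.87 meV = 2.9961·10^-22 J.
Apply f = E/h: f = 4.522·10^11 Hz.
Converting to GHz: f = 452.2 GHz ≈ 452 GHz.

452 GHz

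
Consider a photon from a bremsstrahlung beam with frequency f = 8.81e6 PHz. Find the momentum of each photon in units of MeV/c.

(h = 6.62607015e-34 J·s, c = 2.99792458e8 m/s, 1 eV = 1.602176634e-19 J.)
Convert to SI: f = 8.81e6 PHz = 8.81e21 Hz.
Since p = hf/c for a photon, p = 1.947e-20 kg·m/s.
Converting to MeV/c: p = 36.44 MeV/c ≈ 36.4 MeV/c.

36.4 MeV/c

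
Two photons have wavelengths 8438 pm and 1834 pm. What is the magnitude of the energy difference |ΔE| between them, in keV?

0.529 keV

Using E = hc/λ: E₁ = 2.3542e-17 J, E₂ = 1.0831e-16 J.
|ΔE| = |2.3542e-17 − 1.0831e-16| = 8.48e-17 J = 0.529 keV.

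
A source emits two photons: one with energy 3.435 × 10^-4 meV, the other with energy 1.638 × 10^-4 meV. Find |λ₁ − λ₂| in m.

3.96 m

Using λ = hc/E: λ₁ = 3.6094 m, λ₂ = 7.5692 m.
|Δλ| = |3.6094 − 7.5692| = 3.96 m.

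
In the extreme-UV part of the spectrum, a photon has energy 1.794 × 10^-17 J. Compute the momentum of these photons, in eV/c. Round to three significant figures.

112 eV/c

The photon relation is p = E/c, giving p = 5.984 × 10^-26 kg·m/s.
Converting to eV/c: p = 112.0 eV/c ≈ 112 eV/c.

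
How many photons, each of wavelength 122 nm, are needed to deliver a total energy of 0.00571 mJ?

Per-photon energy: E = 1.628e-18 J (from wavelength = 122 nm).
N = E_total / E_photon = 5.71e-6 J / 1.628e-18 J = 3.51e12.

3.51e12 photons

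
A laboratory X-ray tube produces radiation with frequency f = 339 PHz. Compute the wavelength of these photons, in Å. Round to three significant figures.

In SI units: f = 339 PHz = 3.39e17 Hz.
The photon relation is λ = c/f, giving λ = 8.843e-10 m.
Converting to Å: λ = 8.843 Å ≈ 8.84 Å.

8.84 Å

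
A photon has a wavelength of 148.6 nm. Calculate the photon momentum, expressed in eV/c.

Use h = 6.62607015·10^-34 J·s, c = 2.99792458·10^8 m/s, 1 eV = 1.602176634·10^-19 J.
First convert: λ = 148.6 nm = 1.486·10^-7 m.
For a photon p = h/λ, so p = 4.459·10^-27 kg·m/s.
Converting to eV/c: p = 8.343 eV/c ≈ 8.34 eV/c.

8.34 eV/c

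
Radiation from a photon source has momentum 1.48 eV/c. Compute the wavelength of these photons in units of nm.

838 nm

First convert: p = 1.48 eV/c = 7.9095·10^-28 kg·m/s.
For a photon λ = h/p, so λ = 8.377·10^-7 m.
Converting to nm: λ = 837.7 nm ≈ 838 nm.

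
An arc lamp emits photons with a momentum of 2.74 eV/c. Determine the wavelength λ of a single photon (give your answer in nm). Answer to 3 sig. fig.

452 nm

Take h = 6.62607015e-34 J·s, c = 2.99792458e8 m/s, 1 eV = 1.602176634e-19 J.
First convert: p = 2.74 eV/c = 1.4643e-27 kg·m/s.
The photon relation is λ = h/p, giving λ = 4.525e-7 m.
Converting to nm: λ = 452.5 nm ≈ 452 nm.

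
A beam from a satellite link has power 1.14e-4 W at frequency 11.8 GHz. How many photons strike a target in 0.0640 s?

9.33e17 photons

Total energy: E_total = P·t = 1.14e-4 × 0.0640 = 7.296e-6 J.
Per-photon energy: E = 7.819e-24 J.
N = E_total / E_photon = 9.33e17.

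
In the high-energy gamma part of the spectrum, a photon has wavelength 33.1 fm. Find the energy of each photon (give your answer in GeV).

0.0375 GeV

(h = 6.62607015e-34 J·s, c = 2.99792458e8 m/s, 1 eV = 1.602176634e-19 J.)
First convert: λ = 33.1 fm = 3.31e-14 m.
For a photon E = hc/λ, so E = 6.001e-12 J.
Converting to GeV: E = 0.03746 GeV ≈ 0.0375 GeV.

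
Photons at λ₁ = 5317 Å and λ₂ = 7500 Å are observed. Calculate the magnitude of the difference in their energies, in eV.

0.679 eV

Using E = hc/λ: E₁ = 3.7360e-19 J, E₂ = 2.6486e-19 J.
|ΔE| = |3.7360e-19 − 2.6486e-19| = 1.09e-19 J = 0.679 eV.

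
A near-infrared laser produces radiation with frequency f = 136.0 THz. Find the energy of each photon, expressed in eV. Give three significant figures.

Convert to SI: f = 136.0 THz = 1.360 × 10^14 Hz.
For a photon E = hf, so E = 9.011 × 10^-20 J.
Converting to eV: E = 0.5625 eV ≈ 0.562 eV.

0.562 eV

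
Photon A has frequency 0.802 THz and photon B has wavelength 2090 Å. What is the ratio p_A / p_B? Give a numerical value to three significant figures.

p_A = 1.773e-30 kg·m/s (from frequency = 0.802 THz, via p = hf/c).
p_B = 3.170e-27 kg·m/s (from wavelength = 2090 Å, via p = h/λ).
Ratio = 1.773e-30 / 3.170e-27 = 5.59e-4.

5.59e-4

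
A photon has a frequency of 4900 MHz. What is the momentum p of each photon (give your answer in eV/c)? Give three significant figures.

In SI units: f = 4900 MHz = 4.90 × 10^9 Hz.
Since p = hf/c for a photon, p = 1.083 × 10^-32 kg·m/s.
Converting to eV/c: p = 2.026 × 10^-5 eV/c ≈ 2.03 × 10^-5 eV/c.

2.03 × 10^-5 eV/c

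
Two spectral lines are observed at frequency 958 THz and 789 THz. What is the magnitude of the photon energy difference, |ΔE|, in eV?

Using E = hf: E₁ = 6.348 × 10^-19 J, E₂ = 5.228 × 10^-19 J.
|ΔE| = |6.348 × 10^-19 − 5.228 × 10^-19| = 1.12 × 10^-19 J = 0.699 eV.

0.699 eV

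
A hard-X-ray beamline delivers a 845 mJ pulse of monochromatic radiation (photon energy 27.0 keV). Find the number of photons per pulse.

Per-photon energy: E = 4.326e-15 J (from energy = 27.0 keV).
N = E_total / E_photon = 0.845 J / 4.326e-15 J = 1.95e14.

1.95e14 photons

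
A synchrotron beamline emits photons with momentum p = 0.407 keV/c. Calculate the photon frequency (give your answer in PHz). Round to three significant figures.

Convert to SI: p = 0.407 keV/c = 2.1751e-25 kg·m/s.
The photon relation is f = pc/h, giving f = 9.841e16 Hz.
Converting to PHz: f = 98.41 PHz ≈ 98.4 PHz.

98.4 PHz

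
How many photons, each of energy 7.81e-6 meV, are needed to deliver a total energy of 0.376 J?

3.00e26 photons

Per-photon energy: E = 1.251e-27 J (from energy = 7.81e-6 meV).
N = E_total / E_photon = 0.376 J / 1.251e-27 J = 3.00e26.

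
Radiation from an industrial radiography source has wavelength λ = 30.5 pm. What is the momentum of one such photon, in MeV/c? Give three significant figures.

(h = 6.62607015 × 10^-34 J·s, c = 2.99792458 × 10^8 m/s, 1 eV = 1.602176634 × 10^-19 J.)
First convert: λ = 30.5 pm = 3.05 × 10^-11 m.
For a photon p = h/λ, so p = 2.172 × 10^-23 kg·m/s.
Converting to MeV/c: p = 0.04065 MeV/c ≈ 0.0407 MeV/c.

0.0407 MeV/c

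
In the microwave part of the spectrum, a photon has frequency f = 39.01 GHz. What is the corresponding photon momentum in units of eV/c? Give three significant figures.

1.61e-4 eV/c

Take h = 6.62607015e-34 J·s, c = 2.99792458e8 m/s, 1 eV = 1.602176634e-19 J.
Convert to SI: f = 39.01 GHz = 3.901e10 Hz.
For a photon p = hf/c, so p = 8.622e-32 kg·m/s.
Converting to eV/c: p = 1.613e-4 eV/c ≈ 1.61e-4 eV/c.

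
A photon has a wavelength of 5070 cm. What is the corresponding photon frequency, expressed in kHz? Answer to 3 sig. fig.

5910 kHz

First convert: λ = 5070 cm = 50.7 m.
The photon relation is f = c/λ, giving f = 5.913 × 10^6 Hz.
Converting to kHz: f = 5913 kHz ≈ 5910 kHz.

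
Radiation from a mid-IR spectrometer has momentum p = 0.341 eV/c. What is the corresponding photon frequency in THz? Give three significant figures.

82.5 THz

(h = 6.62607015 × 10^-34 J·s, c = 2.99792458 × 10^8 m/s, 1 eV = 1.602176634 × 10^-19 J.)
In SI units: p = 0.341 eV/c = 1.8224 × 10^-28 kg·m/s.
Since f = pc/h for a photon, f = 8.245 × 10^13 Hz.
Converting to THz: f = 82.45 THz ≈ 82.5 THz.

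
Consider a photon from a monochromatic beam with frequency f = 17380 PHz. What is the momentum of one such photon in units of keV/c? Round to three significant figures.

71.9 keV/c

Use h = 6.62607015e-34 J·s, c = 2.99792458e8 m/s, 1 eV = 1.602176634e-19 J.
In SI units: f = 17380 PHz = 1.738e19 Hz.
For a photon p = hf/c, so p = 3.841e-23 kg·m/s.
Converting to keV/c: p = 71.88 keV/c ≈ 71.9 keV/c.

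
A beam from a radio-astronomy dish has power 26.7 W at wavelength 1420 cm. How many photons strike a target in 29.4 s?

Total energy: E_total = P·t = 26.7 × 29.4 = 785.0 J.
Per-photon energy: E = 1.399e-26 J.
N = E_total / E_photon = 5.61e28.

5.61e28 photons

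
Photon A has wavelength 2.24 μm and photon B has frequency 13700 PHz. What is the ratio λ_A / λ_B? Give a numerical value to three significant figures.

λ_A = 2.240 × 10^-6 m (from wavelength = 2.24 μm, via λ given directly).
λ_B = 2.188 × 10^-11 m (from frequency = 13700 PHz, via λ = c/f).
Ratio = 2.240 × 10^-6 / 2.188 × 10^-11 = 1.02 × 10^5.

1.02 × 10^5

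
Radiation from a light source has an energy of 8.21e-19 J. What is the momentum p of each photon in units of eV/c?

5.12 eV/c

The photon relation is p = E/c, giving p = 2.739e-27 kg·m/s.
Converting to eV/c: p = 5.124 eV/c ≈ 5.12 eV/c.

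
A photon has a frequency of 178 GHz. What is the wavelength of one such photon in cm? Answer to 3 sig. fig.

0.168 cm

Use c = 2.99792458e8 m/s.
In SI units: f = 178 GHz = 1.78e11 Hz.
Since λ = c/f for a photon, λ = 0.001684 m.
Converting to cm: λ = 0.1684 cm ≈ 0.168 cm.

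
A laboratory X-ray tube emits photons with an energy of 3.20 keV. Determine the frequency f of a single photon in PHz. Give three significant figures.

774 PHz

First convert: E = 3.20 keV = 5.1270e-16 J.
Apply f = E/h: f = 7.738e17 Hz.
Converting to PHz: f = 773.8 PHz ≈ 774 PHz.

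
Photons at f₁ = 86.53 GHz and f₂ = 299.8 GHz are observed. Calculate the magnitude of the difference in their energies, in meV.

Using E = hf: E₁ = 5.7335·10^-23 J, E₂ = 1.9865·10^-22 J.
|ΔE| = |5.7335·10^-23 − 1.9865·10^-22| = 1.41·10^-22 J = 0.882 meV.

0.882 meV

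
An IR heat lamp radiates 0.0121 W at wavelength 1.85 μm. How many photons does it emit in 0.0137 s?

1.54e15 photons

Total energy: E_total = P·t = 0.0121 × 0.0137 = 1.658e-4 J.
Per-photon energy: E = 1.074e-19 J.
N = E_total / E_photon = 1.54e15.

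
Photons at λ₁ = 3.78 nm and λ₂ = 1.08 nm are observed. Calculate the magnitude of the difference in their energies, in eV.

820 eV

Using E = hc/λ: E₁ = 5.255e-17 J, E₂ = 1.839e-16 J.
|ΔE| = |5.255e-17 − 1.839e-16| = 1.31e-16 J = 820 eV.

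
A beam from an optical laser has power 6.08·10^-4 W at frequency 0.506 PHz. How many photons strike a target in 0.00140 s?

2.54·10^12 photons

Total energy: E_total = P·t = 6.08·10^-4 × 0.00140 = 8.512·10^-7 J.
Per-photon energy: E = 3.353·10^-19 J.
N = E_total / E_photon = 2.54·10^12.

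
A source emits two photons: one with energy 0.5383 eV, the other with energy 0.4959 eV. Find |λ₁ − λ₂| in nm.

Using λ = hc/E: λ₁ = 2.3033·10^-6 m, λ₂ = 2.5002·10^-6 m.
|Δλ| = |2.3033·10^-6 − 2.5002·10^-6| = 1.97·10^-7 m = 197 nm.

197 nm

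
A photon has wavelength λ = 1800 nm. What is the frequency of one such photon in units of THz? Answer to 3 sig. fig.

167 THz

Take c = 2.99792458 × 10^8 m/s.
Convert to SI: λ = 1800 nm = 1.8 × 10^-6 m.
Apply f = c/λ: f = 1.666 × 10^14 Hz.
Converting to THz: f = 166.6 THz ≈ 167 THz.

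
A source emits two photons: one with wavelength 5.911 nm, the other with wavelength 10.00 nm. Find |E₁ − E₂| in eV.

Using E = hc/λ: E₁ = 3.3606·10^-17 J, E₂ = 1.9864·10^-17 J.
|ΔE| = |3.3606·10^-17 − 1.9864·10^-17| = 1.37·10^-17 J = 85.8 eV.

85.8 eV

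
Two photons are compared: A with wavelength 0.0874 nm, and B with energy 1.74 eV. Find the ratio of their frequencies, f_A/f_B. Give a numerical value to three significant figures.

f_A = 3.430 × 10^18 Hz (from wavelength = 0.0874 nm, via f = c/λ).
f_B = 4.207 × 10^14 Hz (from energy = 1.74 eV, via f = E/h).
Ratio = 3.430 × 10^18 / 4.207 × 10^14 = 8150.

8150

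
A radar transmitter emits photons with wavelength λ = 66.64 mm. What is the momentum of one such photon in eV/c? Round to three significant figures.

1.86e-5 eV/c

(h = 6.62607015e-34 J·s, c = 2.99792458e8 m/s, 1 eV = 1.602176634e-19 J.)
In SI units: λ = 66.64 mm = 0.06664 m.
Since p = h/λ for a photon, p = 9.943e-33 kg·m/s.
Converting to eV/c: p = 1.861e-5 eV/c ≈ 1.86e-5 eV/c.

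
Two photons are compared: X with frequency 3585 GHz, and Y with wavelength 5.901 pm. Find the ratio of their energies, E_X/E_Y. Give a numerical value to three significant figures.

7.06 × 10^-8

E_X = 2.375 × 10^-21 J (from frequency = 3585 GHz, via E = hf).
E_Y = 3.366 × 10^-14 J (from wavelength = 5.901 pm, via E = hc/λ).
Ratio = 2.375 × 10^-21 / 3.366 × 10^-14 = 7.06 × 10^-8.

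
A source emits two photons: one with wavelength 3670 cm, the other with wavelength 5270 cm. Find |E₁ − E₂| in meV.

Using E = hc/λ: E₁ = 5.413e-27 J, E₂ = 3.769e-27 J.
|ΔE| = |5.413e-27 − 3.769e-27| = 1.64e-27 J = 1.03e-5 meV.

1.03e-5 meV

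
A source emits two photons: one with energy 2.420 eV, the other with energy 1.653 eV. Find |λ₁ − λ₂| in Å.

Using λ = hc/E: λ₁ = 5.1233 × 10^-7 m, λ₂ = 7.5006 × 10^-7 m.
|Δλ| = |5.1233 × 10^-7 − 7.5006 × 10^-7| = 2.38 × 10^-7 m = 2380 Å.

2380 Å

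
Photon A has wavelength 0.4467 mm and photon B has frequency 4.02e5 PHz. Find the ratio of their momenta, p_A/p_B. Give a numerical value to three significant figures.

p_A = 1.483e-30 kg·m/s (from wavelength = 0.4467 mm, via p = h/λ).
p_B = 8.885e-22 kg·m/s (from frequency = 4.02e5 PHz, via p = hf/c).
Ratio = 1.483e-30 / 8.885e-22 = 1.67e-9.

1.67e-9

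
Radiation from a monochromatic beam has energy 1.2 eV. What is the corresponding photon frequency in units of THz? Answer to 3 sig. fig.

290 THz

Use h = 6.62607015 × 10^-34 J·s, 1 eV = 1.602176634 × 10^-19 J.
Convert to SI: E = 1.2 eV = 1.9226 × 10^-19 J.
For a photon f = E/h, so f = 2.902 × 10^14 Hz.
Converting to THz: f = 290.2 THz ≈ 290 THz.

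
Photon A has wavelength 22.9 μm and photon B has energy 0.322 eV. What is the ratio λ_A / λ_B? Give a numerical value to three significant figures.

λ_A = 2.290e-5 m (from wavelength = 22.9 μm, via λ given directly).
λ_B = 3.850e-6 m (from energy = 0.322 eV, via λ = hc/E).
Ratio = 2.290e-5 / 3.850e-6 = 5.95.

5.95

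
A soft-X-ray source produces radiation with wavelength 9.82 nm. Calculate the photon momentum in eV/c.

Use h = 6.62607015e-34 J·s, c = 2.99792458e8 m/s, 1 eV = 1.602176634e-19 J.
Convert to SI: λ = 9.82 nm = 9.82e-9 m.
Since p = h/λ for a photon, p = 6.748e-26 kg·m/s.
Converting to eV/c: p = 126.3 eV/c ≈ 126 eV/c.

126 eV/c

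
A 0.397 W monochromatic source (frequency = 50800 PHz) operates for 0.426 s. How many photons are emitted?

Total energy: E_total = P·t = 0.397 × 0.426 = 0.1691 J.
Per-photon energy: E = 3.366 × 10^-14 J.
N = E_total / E_photon = 5.02 × 10^12.

5.02 × 10^12 photons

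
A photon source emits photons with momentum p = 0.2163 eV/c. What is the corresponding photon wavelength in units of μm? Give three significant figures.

5.73 μm

(h = 6.62607015e-34 J·s, c = 2.99792458e8 m/s, 1 eV = 1.602176634e-19 J.)
First convert: p = 0.2163 eV/c = 1.1560e-28 kg·m/s.
For a photon λ = h/p, so λ = 5.732e-6 m.
Converting to μm: λ = 5.732 μm ≈ 5.73 μm.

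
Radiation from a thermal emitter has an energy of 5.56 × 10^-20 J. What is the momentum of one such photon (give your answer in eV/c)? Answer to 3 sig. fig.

Use c = 2.99792458 × 10^8 m/s, 1 eV = 1.602176634 × 10^-19 J.
For a photon p = E/c, so p = 1.855 × 10^-28 kg·m/s.
Converting to eV/c: p = 0.3470 eV/c ≈ 0.347 eV/c.

0.347 eV/c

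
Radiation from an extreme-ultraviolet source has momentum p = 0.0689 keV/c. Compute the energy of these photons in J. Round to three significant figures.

1.10 × 10^-17 J

Convert to SI: p = 0.0689 keV/c = 3.6822 × 10^-26 kg·m/s.
Since E = pc for a photon, E = 1.104 × 10^-17 J.
So E ≈ 1.10 × 10^-17 J.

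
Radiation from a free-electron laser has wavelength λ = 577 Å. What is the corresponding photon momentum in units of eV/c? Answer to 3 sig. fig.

Convert to SI: λ = 577 Å = 5.77e-8 m.
Since p = h/λ for a photon, p = 1.148e-26 kg·m/s.
Converting to eV/c: p = 21.49 eV/c ≈ 21.5 eV/c.

21.5 eV/c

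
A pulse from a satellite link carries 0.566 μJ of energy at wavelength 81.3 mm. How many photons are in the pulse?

Per-photon energy: E = 2.443 × 10^-24 J (from wavelength = 81.3 mm).
N = E_total / E_photon = 5.66 × 10^-7 J / 2.443 × 10^-24 J = 2.32 × 10^17.

2.32 × 10^17 photons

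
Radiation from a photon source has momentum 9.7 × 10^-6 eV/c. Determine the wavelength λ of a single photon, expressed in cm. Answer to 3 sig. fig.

Take h = 6.62607015 × 10^-34 J·s, c = 2.99792458 × 10^8 m/s, 1 eV = 1.602176634 × 10^-19 J.
In SI units: p = 9.7 × 10^-6 eV/c = 5.1840 × 10^-33 kg·m/s.
For a photon λ = h/p, so λ = 0.1278 m.
Converting to cm: λ = 12.78 cm ≈ 12.8 cm.

12.8 cm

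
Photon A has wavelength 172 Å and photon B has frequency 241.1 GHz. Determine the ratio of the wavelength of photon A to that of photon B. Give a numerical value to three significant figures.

1.38·10^-5

λ_A = 1.720·10^-8 m (from wavelength = 172 Å, via λ given directly).
λ_B = 0.001243 m (from frequency = 241.1 GHz, via λ = c/f).
Ratio = 1.720·10^-8 / 0.001243 = 1.38·10^-5.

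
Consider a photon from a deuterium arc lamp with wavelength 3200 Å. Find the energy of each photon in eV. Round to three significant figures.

3.87 eV

Convert to SI: λ = 3200 Å = 3.2 × 10^-7 m.
Apply E = hc/λ: E = 6.208 × 10^-19 J.
Converting to eV: E = 3.875 eV ≈ 3.87 eV.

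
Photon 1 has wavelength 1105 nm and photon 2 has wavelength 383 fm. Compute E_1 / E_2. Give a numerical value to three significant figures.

E_1 = 1.798e-19 J (from wavelength = 1105 nm, via E = hc/λ).
E_2 = 5.187e-13 J (from wavelength = 383 fm, via E = hc/λ).
Ratio = 1.798e-19 / 5.187e-13 = 3.47e-7.

3.47e-7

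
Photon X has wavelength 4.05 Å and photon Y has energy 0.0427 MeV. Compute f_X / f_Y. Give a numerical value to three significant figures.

f_X = 7.402·10^17 Hz (from wavelength = 4.05 Å, via f = c/λ).
f_Y = 1.032·10^19 Hz (from energy = 0.0427 MeV, via f = E/h).
Ratio = 7.402·10^17 / 1.032·10^19 = 0.0717.

0.0717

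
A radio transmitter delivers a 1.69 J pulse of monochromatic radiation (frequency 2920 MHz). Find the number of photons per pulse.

8.73 × 10^23 photons

Per-photon energy: E = 1.935 × 10^-24 J (from frequency = 2920 MHz).
N = E_total / E_photon = 1.69 J / 1.935 × 10^-24 J = 8.73 × 10^23.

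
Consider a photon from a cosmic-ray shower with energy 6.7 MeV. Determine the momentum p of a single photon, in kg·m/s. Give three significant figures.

3.58·10^-21 kg·m/s

Take c = 2.99792458·10^8 m/s, 1 eV = 1.602176634·10^-19 J.
Convert to SI: E = 6.7 MeV = 1.0735·10^-12 J.
The photon relation is p = E/c, giving p = 3.581·10^-21 kg·m/s.
So p ≈ 3.58·10^-21 kg·m/s.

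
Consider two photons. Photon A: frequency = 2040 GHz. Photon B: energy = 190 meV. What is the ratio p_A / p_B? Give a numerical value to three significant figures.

0.0444

p_A = 4.509 × 10^-30 kg·m/s (from frequency = 2040 GHz, via p = hf/c).
p_B = 1.015 × 10^-28 kg·m/s (from energy = 190 meV, via p = E/c).
Ratio = 4.509 × 10^-30 / 1.015 × 10^-28 = 0.0444.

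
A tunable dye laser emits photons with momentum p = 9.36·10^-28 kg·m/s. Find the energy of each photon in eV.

1.75 eV

(c = 2.99792458·10^8 m/s, 1 eV = 1.602176634·10^-19 J.)
Since E = pc for a photon, E = 2.806·10^-19 J.
Converting to eV: E = 1.751 eV ≈ 1.75 eV.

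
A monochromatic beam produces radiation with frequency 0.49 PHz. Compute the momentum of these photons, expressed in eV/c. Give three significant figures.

Convert to SI: f = 0.49 PHz = 4.9e14 Hz.
The photon relation is p = hf/c, giving p = 1.083e-27 kg·m/s.
Converting to eV/c: p = 2.026 eV/c ≈ 2.03 eV/c.

2.03 eV/c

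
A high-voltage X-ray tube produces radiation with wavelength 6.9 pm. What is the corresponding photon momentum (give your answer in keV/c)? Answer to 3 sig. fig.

180 keV/c

Use h = 6.62607015e-34 J·s, c = 2.99792458e8 m/s, 1 eV = 1.602176634e-19 J.
First convert: λ = 6.9 pm = 6.9e-12 m.
For a photon p = h/λ, so p = 9.603e-23 kg·m/s.
Converting to keV/c: p = 179.7 keV/c ≈ 180 keV/c.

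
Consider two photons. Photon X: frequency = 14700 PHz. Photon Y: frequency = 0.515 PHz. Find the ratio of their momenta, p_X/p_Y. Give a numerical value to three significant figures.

2.85 × 10^4

p_X = 3.249 × 10^-23 kg·m/s (from frequency = 14700 PHz, via p = hf/c).
p_Y = 1.138 × 10^-27 kg·m/s (from frequency = 0.515 PHz, via p = hf/c).
Ratio = 3.249 × 10^-23 / 1.138 × 10^-27 = 2.85 × 10^4.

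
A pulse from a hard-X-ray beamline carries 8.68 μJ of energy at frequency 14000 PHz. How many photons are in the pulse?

9.36 × 10^8 photons

Per-photon energy: E = 9.276 × 10^-15 J (from frequency = 14000 PHz).
N = E_total / E_photon = 8.68 × 10^-6 J / 9.276 × 10^-15 J = 9.36 × 10^8.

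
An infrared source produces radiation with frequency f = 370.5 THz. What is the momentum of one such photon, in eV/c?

Take h = 6.62607015e-34 J·s, c = 2.99792458e8 m/s, 1 eV = 1.602176634e-19 J.
Convert to SI: f = 370.5 THz = 3.705e14 Hz.
Since p = hf/c for a photon, p = 8.189e-28 kg·m/s.
Converting to eV/c: p = 1.532 eV/c ≈ 1.53 eV/c.

1.53 eV/c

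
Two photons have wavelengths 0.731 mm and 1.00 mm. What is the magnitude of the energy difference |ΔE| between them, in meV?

0.456 meV

Using E = hc/λ: E₁ = 2.717 × 10^-22 J, E₂ = 1.986 × 10^-22 J.
|ΔE| = |2.717 × 10^-22 − 1.986 × 10^-22| = 7.31 × 10^-23 J = 0.456 meV.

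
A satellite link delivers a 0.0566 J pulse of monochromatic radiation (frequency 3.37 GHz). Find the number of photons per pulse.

Per-photon energy: E = 2.233 × 10^-24 J (from frequency = 3.37 GHz).
N = E_total / E_photon = 0.0566 J / 2.233 × 10^-24 J = 2.53 × 10^22.

2.53 × 10^22 photons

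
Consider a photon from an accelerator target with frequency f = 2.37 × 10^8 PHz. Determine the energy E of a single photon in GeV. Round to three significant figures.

In SI units: f = 2.37 × 10^8 PHz = 2.37 × 10^23 Hz.
Apply E = hf: E = 1.570 × 10^-10 J.
Converting to GeV: E = 0.9802 GeV ≈ 0.980 GeV.

0.980 GeV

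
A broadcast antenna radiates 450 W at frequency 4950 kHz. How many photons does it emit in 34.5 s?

4.73e30 photons

Total energy: E_total = P·t = 450 × 34.5 = 15520 J.
Per-photon energy: E = 3.280e-27 J.
N = E_total / E_photon = 4.73e30.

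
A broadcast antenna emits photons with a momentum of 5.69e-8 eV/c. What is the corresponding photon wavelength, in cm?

2180 cm

Use h = 6.62607015e-34 J·s, c = 2.99792458e8 m/s, 1 eV = 1.602176634e-19 J.
In SI units: p = 5.69e-8 eV/c = 3.0409e-35 kg·m/s.
Apply λ = h/p: λ = 21.79 m.
Converting to cm: λ = 2179 cm ≈ 2180 cm.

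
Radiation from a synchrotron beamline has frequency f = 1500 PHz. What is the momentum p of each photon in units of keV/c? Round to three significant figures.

6.20 keV/c

Convert to SI: f = 1500 PHz = 1.5 × 10^18 Hz.
Apply p = hf/c: p = 3.315 × 10^-24 kg·m/s.
Converting to keV/c: p = 6.204 keV/c ≈ 6.20 keV/c.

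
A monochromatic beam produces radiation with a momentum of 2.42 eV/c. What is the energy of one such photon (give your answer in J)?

Use c = 2.99792458e8 m/s, 1 eV = 1.602176634e-19 J.
First convert: p = 2.42 eV/c = 1.2933e-27 kg·m/s.
Apply E = pc: E = 3.877e-19 J.
So E ≈ 3.88e-19 J.

3.88e-19 J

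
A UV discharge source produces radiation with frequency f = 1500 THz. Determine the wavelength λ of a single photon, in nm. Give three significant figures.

Take c = 2.99792458 × 10^8 m/s.
In SI units: f = 1500 THz = 1.5 × 10^15 Hz.
Since λ = c/f for a photon, λ = 1.999 × 10^-7 m.
Converting to nm: λ = 199.9 nm ≈ 200 nm.

200 nm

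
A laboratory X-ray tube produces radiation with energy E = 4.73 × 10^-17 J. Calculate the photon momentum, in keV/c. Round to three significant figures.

0.295 keV/c

Take c = 2.99792458 × 10^8 m/s, 1 eV = 1.602176634 × 10^-19 J.
The photon relation is p = E/c, giving p = 1.578 × 10^-25 kg·m/s.
Converting to keV/c: p = 0.2952 keV/c ≈ 0.295 keV/c.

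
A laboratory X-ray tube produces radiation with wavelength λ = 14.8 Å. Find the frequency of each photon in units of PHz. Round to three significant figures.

Use c = 2.99792458e8 m/s.
First convert: λ = 14.8 Å = 1.48e-9 m.
Since f = c/λ for a photon, f = 2.026e17 Hz.
Converting to PHz: f = 202.6 PHz ≈ 203 PHz.

203 PHz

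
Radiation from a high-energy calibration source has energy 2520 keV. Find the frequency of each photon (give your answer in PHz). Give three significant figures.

In SI units: E = 2520 keV = 4.0375·10^-13 J.
Since f = E/h for a photon, f = 6.093·10^20 Hz.
Converting to PHz: f = 609300 PHz ≈ 6.09·10^5 PHz.

6.09·10^5 PHz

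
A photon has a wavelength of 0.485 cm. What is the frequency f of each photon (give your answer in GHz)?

61.8 GHz

Use c = 2.99792458·10^8 m/s.
In SI units: λ = 0.485 cm = 0.00485 m.
Since f = c/λ for a photon, f = 6.181·10^10 Hz.
Converting to GHz: f = 61.81 GHz ≈ 61.8 GHz.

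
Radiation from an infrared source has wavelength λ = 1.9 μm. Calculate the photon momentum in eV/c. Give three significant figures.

0.653 eV/c

Convert to SI: λ = 1.9 μm = 1.9 × 10^-6 m.
Since p = h/λ for a photon, p = 3.487 × 10^-28 kg·m/s.
Converting to eV/c: p = 0.6525 eV/c ≈ 0.653 eV/c.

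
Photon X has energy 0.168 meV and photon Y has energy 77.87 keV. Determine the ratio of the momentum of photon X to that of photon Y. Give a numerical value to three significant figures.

p_X = 8.978e-32 kg·m/s (from energy = 0.168 meV, via p = E/c).
p_Y = 4.162e-23 kg·m/s (from energy = 77.87 keV, via p = E/c).
Ratio = 8.978e-32 / 4.162e-23 = 2.16e-9.

2.16e-9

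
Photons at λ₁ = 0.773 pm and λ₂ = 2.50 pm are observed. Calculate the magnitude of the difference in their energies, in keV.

Using E = hc/λ: E₁ = 2.570 × 10^-13 J, E₂ = 7.946 × 10^-14 J.
|ΔE| = |2.570 × 10^-13 − 7.946 × 10^-14| = 1.78 × 10^-13 J = 1110 keV.

1110 keV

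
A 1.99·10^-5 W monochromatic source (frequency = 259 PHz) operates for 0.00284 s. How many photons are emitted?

Total energy: E_total = P·t = 1.99·10^-5 × 0.00284 = 5.652·10^-8 J.
Per-photon energy: E = 1.716·10^-16 J.
N = E_total / E_photon = 3.29·10^8.

3.29·10^8 photons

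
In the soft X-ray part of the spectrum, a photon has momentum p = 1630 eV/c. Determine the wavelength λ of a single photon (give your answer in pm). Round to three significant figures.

761 pm

Use h = 6.62607015 × 10^-34 J·s, c = 2.99792458 × 10^8 m/s, 1 eV = 1.602176634 × 10^-19 J.
First convert: p = 1630 eV/c = 8.7112 × 10^-25 kg·m/s.
For a photon λ = h/p, so λ = 7.606 × 10^-10 m.
Converting to pm: λ = 760.6 pm ≈ 761 pm.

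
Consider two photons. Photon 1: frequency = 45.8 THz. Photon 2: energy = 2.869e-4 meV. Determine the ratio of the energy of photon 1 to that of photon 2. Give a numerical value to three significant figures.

E_1 = 3.035e-20 J (from frequency = 45.8 THz, via E = hf).
E_2 = 4.597e-26 J (from energy = 2.869e-4 meV, via E given directly).
Ratio = 3.035e-20 / 4.597e-26 = 6.60e5.

6.60e5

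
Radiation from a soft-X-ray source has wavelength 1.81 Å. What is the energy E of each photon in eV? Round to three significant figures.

6850 eV

Take h = 6.62607015e-34 J·s, c = 2.99792458e8 m/s, 1 eV = 1.602176634e-19 J.
Convert to SI: λ = 1.81 Å = 1.81e-10 m.
Since E = hc/λ for a photon, E = 1.097e-15 J.
Converting to eV: E = 6850 eV ≈ 6850 eV.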